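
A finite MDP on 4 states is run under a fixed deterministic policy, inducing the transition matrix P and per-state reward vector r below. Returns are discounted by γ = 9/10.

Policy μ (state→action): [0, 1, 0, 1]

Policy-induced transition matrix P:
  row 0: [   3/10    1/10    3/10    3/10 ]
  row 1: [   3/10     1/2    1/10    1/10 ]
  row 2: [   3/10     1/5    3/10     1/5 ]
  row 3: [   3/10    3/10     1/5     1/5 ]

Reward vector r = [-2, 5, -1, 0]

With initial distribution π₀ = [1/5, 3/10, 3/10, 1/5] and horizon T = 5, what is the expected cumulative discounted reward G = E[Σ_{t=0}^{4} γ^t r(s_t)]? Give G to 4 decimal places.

t=0: π = [0.2000, 0.3000, 0.3000, 0.2000], E[r] = 0.8000, γ^t·E[r] = 0.800000, running G = 0.800000
t=1: π = [0.3000, 0.2900, 0.2200, 0.1900], E[r] = 0.6300, γ^t·E[r] = 0.567000, running G = 1.367000
t=2: π = [0.3000, 0.2760, 0.2230, 0.2010], E[r] = 0.5570, γ^t·E[r] = 0.451170, running G = 1.818170
t=3: π = [0.3000, 0.2729, 0.2247, 0.2024], E[r] = 0.5398, γ^t·E[r] = 0.393514, running G = 2.211684
t=4: π = [0.3000, 0.2721, 0.2252, 0.2027], E[r] = 0.5354, γ^t·E[r] = 0.351256, running G = 2.562940

G = 2.5629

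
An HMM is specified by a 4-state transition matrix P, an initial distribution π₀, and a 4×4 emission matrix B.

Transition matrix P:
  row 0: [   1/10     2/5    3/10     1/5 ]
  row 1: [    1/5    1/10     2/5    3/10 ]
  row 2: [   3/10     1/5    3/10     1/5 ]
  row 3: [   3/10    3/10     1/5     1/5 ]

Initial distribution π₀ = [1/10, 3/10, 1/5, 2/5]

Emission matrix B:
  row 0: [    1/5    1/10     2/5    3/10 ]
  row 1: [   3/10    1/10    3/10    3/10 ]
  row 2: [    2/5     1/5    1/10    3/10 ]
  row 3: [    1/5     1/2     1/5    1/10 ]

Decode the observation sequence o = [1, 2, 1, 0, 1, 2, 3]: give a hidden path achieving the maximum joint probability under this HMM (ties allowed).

t=0: δ = [1.000e-02, 3.000e-02, 4.000e-02, 2.000e-01]  (obs o_0=1)
t=1: δ = [2.400e-02, 1.800e-02, 4.000e-03, 8.000e-03]  ψ = [3, 3, 3, 3]  (obs o_1=2)
t=2: δ = [3.600e-04, 9.600e-04, 1.440e-03, 2.700e-03]  ψ = [1, 0, 0, 1]  (obs o_2=1)
t=3: δ = [1.620e-04, 2.430e-04, 2.160e-04, 1.080e-04]  ψ = [3, 3, 3, 3]  (obs o_3=0)
t=4: δ = [6.480e-06, 6.480e-06, 1.944e-05, 3.645e-05]  ψ = [2, 0, 1, 1]  (obs o_4=1)
t=5: δ = [4.374e-06, 3.281e-06, 7.290e-07, 1.458e-06]  ψ = [3, 3, 3, 3]  (obs o_5=2)
t=6: δ = [1.968e-07, 5.249e-07, 3.937e-07, 9.841e-08]  ψ = [1, 0, 0, 1]  (obs o_6=3)
backtrack: best end state = 1; path = [3, 1, 3, 1, 3, 0, 1]

path = [3, 1, 3, 1, 3, 0, 1]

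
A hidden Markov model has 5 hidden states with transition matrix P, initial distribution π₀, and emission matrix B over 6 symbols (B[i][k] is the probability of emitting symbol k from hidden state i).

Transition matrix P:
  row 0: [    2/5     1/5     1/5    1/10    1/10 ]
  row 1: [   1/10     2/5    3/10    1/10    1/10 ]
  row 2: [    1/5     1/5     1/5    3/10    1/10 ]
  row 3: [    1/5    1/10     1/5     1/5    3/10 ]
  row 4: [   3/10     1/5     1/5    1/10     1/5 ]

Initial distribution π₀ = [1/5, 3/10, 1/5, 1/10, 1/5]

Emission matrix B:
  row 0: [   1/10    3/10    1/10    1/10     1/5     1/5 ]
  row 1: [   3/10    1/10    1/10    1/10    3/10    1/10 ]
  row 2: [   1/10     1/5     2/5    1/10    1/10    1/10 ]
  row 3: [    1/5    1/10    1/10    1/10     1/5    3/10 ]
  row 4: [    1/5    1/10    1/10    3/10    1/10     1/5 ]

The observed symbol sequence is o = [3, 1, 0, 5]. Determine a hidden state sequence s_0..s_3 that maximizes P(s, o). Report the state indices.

path = [4, 0, 0, 0]

t=0: δ = [2.000e-02, 3.000e-02, 2.000e-02, 1.000e-02, 6.000e-02]  (obs o_0=3)
t=1: δ = [5.400e-03, 1.200e-03, 2.400e-03, 6.000e-04, 1.200e-03]  ψ = [4, 1, 4, 2, 4]  (obs o_1=1)
t=2: δ = [2.160e-04, 3.240e-04, 1.080e-04, 1.440e-04, 1.080e-04]  ψ = [0, 0, 0, 2, 0]  (obs o_2=0)
t=3: δ = [1.728e-05, 1.296e-05, 9.720e-06, 9.720e-06, 8.640e-06]  ψ = [0, 1, 1, 1, 3]  (obs o_3=5)
backtrack: best end state = 0; path = [4, 0, 0, 0]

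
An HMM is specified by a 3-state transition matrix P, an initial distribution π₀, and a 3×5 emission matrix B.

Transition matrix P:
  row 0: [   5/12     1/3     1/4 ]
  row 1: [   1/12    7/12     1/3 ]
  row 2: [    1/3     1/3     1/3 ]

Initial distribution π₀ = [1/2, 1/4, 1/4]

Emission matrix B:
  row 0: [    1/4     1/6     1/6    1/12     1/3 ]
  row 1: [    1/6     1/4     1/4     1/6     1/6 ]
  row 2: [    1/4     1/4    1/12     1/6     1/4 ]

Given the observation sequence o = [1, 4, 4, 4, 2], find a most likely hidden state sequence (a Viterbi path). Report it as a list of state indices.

t=0: δ = [8.333e-02, 6.250e-02, 6.250e-02]  (obs o_0=1)
t=1: δ = [1.157e-02, 6.076e-03, 5.208e-03]  ψ = [0, 1, 0]  (obs o_1=4)
t=2: δ = [1.608e-03, 6.430e-04, 7.234e-04]  ψ = [0, 0, 0]  (obs o_2=4)
t=3: δ = [2.233e-04, 8.931e-05, 1.005e-04]  ψ = [0, 0, 0]  (obs o_3=4)
t=4: δ = [1.550e-05, 1.861e-05, 4.651e-06]  ψ = [0, 0, 0]  (obs o_4=2)
backtrack: best end state = 1; path = [0, 0, 0, 0, 1]

path = [0, 0, 0, 0, 1]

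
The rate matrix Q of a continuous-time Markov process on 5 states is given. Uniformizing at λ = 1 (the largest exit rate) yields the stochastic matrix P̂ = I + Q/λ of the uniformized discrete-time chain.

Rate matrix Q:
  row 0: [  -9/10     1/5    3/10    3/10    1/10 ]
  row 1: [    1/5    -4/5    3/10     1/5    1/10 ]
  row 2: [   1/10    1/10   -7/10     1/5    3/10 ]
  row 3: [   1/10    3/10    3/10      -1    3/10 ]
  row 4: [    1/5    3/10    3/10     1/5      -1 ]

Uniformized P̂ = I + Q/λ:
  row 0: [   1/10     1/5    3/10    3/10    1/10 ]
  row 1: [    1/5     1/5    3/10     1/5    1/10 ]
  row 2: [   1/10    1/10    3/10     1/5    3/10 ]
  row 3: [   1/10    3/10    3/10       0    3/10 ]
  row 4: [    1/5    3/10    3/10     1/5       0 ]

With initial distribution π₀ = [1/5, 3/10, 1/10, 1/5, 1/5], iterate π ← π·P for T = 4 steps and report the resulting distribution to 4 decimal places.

π = [0.1384, 0.2056, 0.3000, 0.1783, 0.1778]

t=0: π = [0.2000, 0.3000, 0.1000, 0.2000, 0.2000]
t=1: π = [0.1500, 0.2300, 0.3000, 0.1800, 0.1400]
t=2: π = [0.1370, 0.2020, 0.3000, 0.1790, 0.1820]
t=3: π = [0.1384, 0.2061, 0.3000, 0.1779, 0.1776]
t=4: π = [0.1384, 0.2056, 0.3000, 0.1783, 0.1778]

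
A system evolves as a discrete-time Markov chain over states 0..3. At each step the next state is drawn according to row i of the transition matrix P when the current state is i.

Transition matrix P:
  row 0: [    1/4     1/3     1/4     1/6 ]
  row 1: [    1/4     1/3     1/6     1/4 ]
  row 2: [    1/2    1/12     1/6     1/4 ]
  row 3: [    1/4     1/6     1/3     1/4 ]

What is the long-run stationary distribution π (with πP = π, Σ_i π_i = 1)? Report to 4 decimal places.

Balance equations π_j = Σ_i π_i·P[i][j]:
  π_0 = 1/4·π_0 + 1/4·π_1 + 1/2·π_2 + 1/4·π_3
  π_1 = 1/3·π_0 + 1/3·π_1 + 1/12·π_2 + 1/6·π_3
  π_2 = 1/4·π_0 + 1/6·π_1 + 1/6·π_2 + 1/3·π_3
  normalize: π_0 + π_1 + π_2 + π_3 = 1
Solving the linear system gives exactly π = [87/283, 135/566, 65/283, 127/566].

π = [0.3074, 0.2385, 0.2297, 0.2244]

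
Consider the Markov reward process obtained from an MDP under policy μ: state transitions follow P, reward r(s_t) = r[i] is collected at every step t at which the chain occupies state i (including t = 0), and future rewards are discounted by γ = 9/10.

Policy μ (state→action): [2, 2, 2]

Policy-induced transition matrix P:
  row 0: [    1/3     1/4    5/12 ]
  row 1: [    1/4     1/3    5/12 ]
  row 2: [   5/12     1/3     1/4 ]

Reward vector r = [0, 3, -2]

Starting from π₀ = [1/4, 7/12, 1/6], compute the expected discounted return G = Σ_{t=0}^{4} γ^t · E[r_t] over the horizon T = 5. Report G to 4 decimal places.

G = 2.0174

t=0: π = [0.2500, 0.5833, 0.1667], E[r] = 1.4167, γ^t·E[r] = 1.416667, running G = 1.416667
t=1: π = [0.2986, 0.3125, 0.3889], E[r] = 0.1597, γ^t·E[r] = 0.143750, running G = 1.560417
t=2: π = [0.3397, 0.3084, 0.3519], E[r] = 0.2216, γ^t·E[r] = 0.179531, running G = 1.739948
t=3: π = [0.3370, 0.3050, 0.3580], E[r] = 0.1990, γ^t·E[r] = 0.145090, running G = 1.885038
t=4: π = [0.3377, 0.3053, 0.3570], E[r] = 0.2018, γ^t·E[r] = 0.132382, running G = 2.017419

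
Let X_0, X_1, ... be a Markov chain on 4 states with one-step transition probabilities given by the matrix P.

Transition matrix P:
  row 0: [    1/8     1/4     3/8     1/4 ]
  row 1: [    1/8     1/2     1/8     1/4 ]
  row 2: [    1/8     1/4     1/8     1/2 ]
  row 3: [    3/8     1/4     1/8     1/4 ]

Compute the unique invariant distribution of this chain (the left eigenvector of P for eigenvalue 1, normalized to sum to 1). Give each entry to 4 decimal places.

Balance equations π_j = Σ_i π_i·P[i][j]:
  π_0 = 1/8·π_0 + 1/8·π_1 + 1/8·π_2 + 3/8·π_3
  π_1 = 1/4·π_0 + 1/2·π_1 + 1/4·π_2 + 1/4·π_3
  π_2 = 3/8·π_0 + 1/8·π_1 + 1/8·π_2 + 1/8·π_3
  normalize: π_0 + π_1 + π_2 + π_3 = 1
Solving the linear system gives exactly π = [25/126, 1/3, 11/63, 37/126].

π = [0.1984, 0.3333, 0.1746, 0.2937]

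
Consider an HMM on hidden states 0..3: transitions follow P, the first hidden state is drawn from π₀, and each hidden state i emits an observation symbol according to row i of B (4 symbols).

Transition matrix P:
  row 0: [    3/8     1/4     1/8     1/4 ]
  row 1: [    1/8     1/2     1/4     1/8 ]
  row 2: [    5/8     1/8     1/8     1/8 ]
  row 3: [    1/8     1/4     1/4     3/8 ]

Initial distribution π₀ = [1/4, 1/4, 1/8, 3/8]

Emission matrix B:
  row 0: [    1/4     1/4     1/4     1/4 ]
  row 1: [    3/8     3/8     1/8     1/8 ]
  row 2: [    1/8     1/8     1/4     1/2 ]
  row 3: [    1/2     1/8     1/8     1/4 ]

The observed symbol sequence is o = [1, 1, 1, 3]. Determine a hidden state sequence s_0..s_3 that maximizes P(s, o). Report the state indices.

t=0: δ = [6.250e-02, 9.375e-02, 1.562e-02, 4.688e-02]  (obs o_0=1)
t=1: δ = [5.859e-03, 1.758e-02, 2.930e-03, 2.197e-03]  ψ = [0, 1, 1, 3]  (obs o_1=1)
t=2: δ = [5.493e-04, 3.296e-03, 5.493e-04, 2.747e-04]  ψ = [0, 1, 1, 1]  (obs o_2=1)
t=3: δ = [1.030e-04, 2.060e-04, 4.120e-04, 1.030e-04]  ψ = [1, 1, 1, 1]  (obs o_3=3)
backtrack: best end state = 2; path = [1, 1, 1, 2]

path = [1, 1, 1, 2]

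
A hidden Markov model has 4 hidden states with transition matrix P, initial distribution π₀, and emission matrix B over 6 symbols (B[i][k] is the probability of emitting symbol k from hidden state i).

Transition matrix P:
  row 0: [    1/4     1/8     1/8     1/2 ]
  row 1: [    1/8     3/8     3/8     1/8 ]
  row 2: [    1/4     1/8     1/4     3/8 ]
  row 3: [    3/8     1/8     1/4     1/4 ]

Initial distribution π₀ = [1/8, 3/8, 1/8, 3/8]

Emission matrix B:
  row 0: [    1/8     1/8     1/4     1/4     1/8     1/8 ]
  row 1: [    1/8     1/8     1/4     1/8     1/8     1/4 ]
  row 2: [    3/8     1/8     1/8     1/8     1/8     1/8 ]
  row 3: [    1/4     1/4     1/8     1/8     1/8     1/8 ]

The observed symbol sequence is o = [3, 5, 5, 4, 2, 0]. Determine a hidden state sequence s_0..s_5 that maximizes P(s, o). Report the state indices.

t=0: δ = [3.125e-02, 4.688e-02, 1.562e-02, 4.688e-02]  (obs o_0=3)
t=1: δ = [2.197e-03, 4.395e-03, 2.197e-03, 1.953e-03]  ψ = [3, 1, 1, 0]  (obs o_1=5)
t=2: δ = [9.155e-05, 4.120e-04, 2.060e-04, 1.373e-04]  ψ = [3, 1, 1, 0]  (obs o_2=5)
t=3: δ = [6.437e-06, 1.931e-05, 1.931e-05, 9.656e-06]  ψ = [1, 1, 1, 2]  (obs o_3=4)
t=4: δ = [1.207e-06, 1.810e-06, 9.052e-07, 9.052e-07]  ψ = [2, 1, 1, 2]  (obs o_4=2)
t=5: δ = [4.243e-08, 8.487e-08, 2.546e-07, 1.509e-07]  ψ = [3, 1, 1, 0]  (obs o_5=0)
backtrack: best end state = 2; path = [1, 1, 1, 1, 1, 2]

path = [1, 1, 1, 1, 1, 2]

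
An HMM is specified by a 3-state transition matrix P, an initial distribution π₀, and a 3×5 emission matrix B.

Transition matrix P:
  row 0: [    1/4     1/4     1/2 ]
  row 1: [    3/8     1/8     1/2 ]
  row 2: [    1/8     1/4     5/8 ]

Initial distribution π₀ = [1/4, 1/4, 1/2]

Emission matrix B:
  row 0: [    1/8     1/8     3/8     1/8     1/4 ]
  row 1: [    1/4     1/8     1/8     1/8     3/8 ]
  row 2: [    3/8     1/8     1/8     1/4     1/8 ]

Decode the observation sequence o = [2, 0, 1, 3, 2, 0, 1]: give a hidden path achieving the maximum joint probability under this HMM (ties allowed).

t=0: δ = [9.375e-02, 3.125e-02, 6.250e-02]  (obs o_0=2)
t=1: δ = [2.930e-03, 5.859e-03, 1.758e-02]  ψ = [0, 0, 0]  (obs o_1=0)
t=2: δ = [2.747e-04, 5.493e-04, 1.373e-03]  ψ = [1, 2, 2]  (obs o_2=1)
t=3: δ = [2.575e-05, 4.292e-05, 2.146e-04]  ψ = [1, 2, 2]  (obs o_3=3)
t=4: δ = [1.006e-05, 6.706e-06, 1.676e-05]  ψ = [2, 2, 2]  (obs o_4=2)
t=5: δ = [3.143e-07, 1.048e-06, 3.929e-06]  ψ = [0, 2, 2]  (obs o_5=0)
t=6: δ = [6.139e-08, 1.228e-07, 3.070e-07]  ψ = [2, 2, 2]  (obs o_6=1)
backtrack: best end state = 2; path = [0, 2, 2, 2, 2, 2, 2]

path = [0, 2, 2, 2, 2, 2, 2]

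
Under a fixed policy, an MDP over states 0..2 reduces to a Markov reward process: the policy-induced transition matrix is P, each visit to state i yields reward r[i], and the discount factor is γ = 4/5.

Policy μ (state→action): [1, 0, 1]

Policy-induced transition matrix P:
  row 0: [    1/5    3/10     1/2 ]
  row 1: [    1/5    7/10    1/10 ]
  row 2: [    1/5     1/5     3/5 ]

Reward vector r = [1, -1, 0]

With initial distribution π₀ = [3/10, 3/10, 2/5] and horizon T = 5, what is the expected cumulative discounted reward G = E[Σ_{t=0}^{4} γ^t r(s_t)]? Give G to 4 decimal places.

G = -0.4888

t=0: π = [0.3000, 0.3000, 0.4000], E[r] = 0.0000, γ^t·E[r] = 0.000000, running G = 0.000000
t=1: π = [0.2000, 0.3800, 0.4200], E[r] = -0.1800, γ^t·E[r] = -0.144000, running G = -0.144000
t=2: π = [0.2000, 0.4100, 0.3900], E[r] = -0.2100, γ^t·E[r] = -0.134400, running G = -0.278400
t=3: π = [0.2000, 0.4250, 0.3750], E[r] = -0.2250, γ^t·E[r] = -0.115200, running G = -0.393600
t=4: π = [0.2000, 0.4325, 0.3675], E[r] = -0.2325, γ^t·E[r] = -0.095232, running G = -0.488832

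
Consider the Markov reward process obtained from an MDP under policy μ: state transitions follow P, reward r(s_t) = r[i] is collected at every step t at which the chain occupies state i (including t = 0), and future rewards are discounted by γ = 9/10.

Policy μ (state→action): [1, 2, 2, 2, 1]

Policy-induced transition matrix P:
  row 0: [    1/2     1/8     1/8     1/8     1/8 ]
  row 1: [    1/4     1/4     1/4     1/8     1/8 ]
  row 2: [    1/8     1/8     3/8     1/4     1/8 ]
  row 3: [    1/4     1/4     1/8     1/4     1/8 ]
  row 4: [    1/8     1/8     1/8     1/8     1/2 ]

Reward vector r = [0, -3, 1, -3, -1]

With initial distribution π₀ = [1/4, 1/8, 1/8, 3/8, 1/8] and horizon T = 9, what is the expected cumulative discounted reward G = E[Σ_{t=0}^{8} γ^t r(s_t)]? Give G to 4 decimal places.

G = -6.8182

t=0: π = [0.2500, 0.1250, 0.1250, 0.3750, 0.1250], E[r] = -1.5000, γ^t·E[r] = -1.500000, running G = -1.500000
t=1: π = [0.2813, 0.1875, 0.1719, 0.1875, 0.1719], E[r] = -1.1250, γ^t·E[r] = -1.012500, running G = -2.512500
t=2: π = [0.2773, 0.1719, 0.1914, 0.1699, 0.1895], E[r] = -1.0234, γ^t·E[r] = -0.828984, running G = -3.341484
t=3: π = [0.2717, 0.1677, 0.1943, 0.1702, 0.1960], E[r] = -1.0154, γ^t·E[r] = -0.740213, running G = -4.081697
t=4: π = [0.2691, 0.1672, 0.1945, 0.1706, 0.1985], E[r] = -1.0174, γ^t·E[r] = -0.667493, running G = -4.749190
t=5: π = [0.2682, 0.1672, 0.1945, 0.1706, 0.1994], E[r] = -1.0185, γ^t·E[r] = -0.601410, running G = -5.350600
t=6: π = [0.2678, 0.1672, 0.1945, 0.1706, 0.1998], E[r] = -1.0189, γ^t·E[r] = -0.541482, running G = -5.892083
t=7: π = [0.2677, 0.1672, 0.1945, 0.1706, 0.1999], E[r] = -1.0190, γ^t·E[r] = -0.487400, running G = -6.379483
t=8: π = [0.2676, 0.1672, 0.1945, 0.1706, 0.2000], E[r] = -1.0191, γ^t·E[r] = -0.438682, running G = -6.818165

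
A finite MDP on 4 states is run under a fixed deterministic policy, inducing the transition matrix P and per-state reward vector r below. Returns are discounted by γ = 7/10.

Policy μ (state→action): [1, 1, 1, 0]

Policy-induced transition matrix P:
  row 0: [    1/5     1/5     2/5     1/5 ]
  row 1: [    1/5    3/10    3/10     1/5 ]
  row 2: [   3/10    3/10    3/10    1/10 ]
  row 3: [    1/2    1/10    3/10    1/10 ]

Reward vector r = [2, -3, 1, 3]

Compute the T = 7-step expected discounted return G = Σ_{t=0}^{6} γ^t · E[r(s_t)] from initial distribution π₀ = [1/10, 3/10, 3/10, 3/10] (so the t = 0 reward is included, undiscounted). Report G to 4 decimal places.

t=0: π = [0.1000, 0.3000, 0.3000, 0.3000], E[r] = 0.5000, γ^t·E[r] = 0.500000, running G = 0.500000
t=1: π = [0.3200, 0.2300, 0.3100, 0.1400], E[r] = 0.6800, γ^t·E[r] = 0.476000, running G = 0.976000
t=2: π = [0.2730, 0.2400, 0.3320, 0.1550], E[r] = 0.6230, γ^t·E[r] = 0.305270, running G = 1.281270
t=3: π = [0.2797, 0.2417, 0.3273, 0.1513], E[r] = 0.6155, γ^t·E[r] = 0.211117, running G = 1.492387
t=4: π = [0.2781, 0.2418, 0.3280, 0.1521], E[r] = 0.6153, γ^t·E[r] = 0.147738, running G = 1.640125
t=5: π = [0.2784, 0.2418, 0.3278, 0.1520], E[r] = 0.6154, γ^t·E[r] = 0.103426, running G = 1.743551
t=6: π = [0.2784, 0.2418, 0.3278, 0.1520], E[r] = 0.6154, γ^t·E[r] = 0.072399, running G = 1.815951

G = 1.8160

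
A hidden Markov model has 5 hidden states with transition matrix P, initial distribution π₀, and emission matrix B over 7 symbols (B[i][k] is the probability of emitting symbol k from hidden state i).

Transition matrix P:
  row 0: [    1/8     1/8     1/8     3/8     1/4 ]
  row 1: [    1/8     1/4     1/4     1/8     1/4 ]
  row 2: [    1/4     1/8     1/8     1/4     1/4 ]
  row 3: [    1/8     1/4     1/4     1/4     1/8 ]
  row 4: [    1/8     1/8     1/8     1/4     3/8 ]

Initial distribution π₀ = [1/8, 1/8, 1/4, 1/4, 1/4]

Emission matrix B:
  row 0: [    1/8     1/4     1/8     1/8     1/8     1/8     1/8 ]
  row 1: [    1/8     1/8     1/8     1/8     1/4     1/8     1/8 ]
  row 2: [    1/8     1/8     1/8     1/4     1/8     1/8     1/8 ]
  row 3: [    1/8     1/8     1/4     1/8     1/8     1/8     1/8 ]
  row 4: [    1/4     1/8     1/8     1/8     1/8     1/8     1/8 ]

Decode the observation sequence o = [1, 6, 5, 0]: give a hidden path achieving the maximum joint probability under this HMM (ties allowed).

t=0: δ = [3.125e-02, 1.562e-02, 3.125e-02, 3.125e-02, 3.125e-02]  (obs o_0=1)
t=1: δ = [9.766e-04, 9.766e-04, 9.766e-04, 1.465e-03, 1.465e-03]  ψ = [2, 3, 3, 0, 4]  (obs o_1=6)
t=2: δ = [3.052e-05, 4.578e-05, 4.578e-05, 4.578e-05, 6.866e-05]  ψ = [2, 3, 3, 0, 4]  (obs o_2=5)
t=3: δ = [1.431e-06, 1.431e-06, 1.431e-06, 2.146e-06, 6.437e-06]  ψ = [2, 1, 1, 4, 4]  (obs o_3=0)
backtrack: best end state = 4; path = [4, 4, 4, 4]

path = [4, 4, 4, 4]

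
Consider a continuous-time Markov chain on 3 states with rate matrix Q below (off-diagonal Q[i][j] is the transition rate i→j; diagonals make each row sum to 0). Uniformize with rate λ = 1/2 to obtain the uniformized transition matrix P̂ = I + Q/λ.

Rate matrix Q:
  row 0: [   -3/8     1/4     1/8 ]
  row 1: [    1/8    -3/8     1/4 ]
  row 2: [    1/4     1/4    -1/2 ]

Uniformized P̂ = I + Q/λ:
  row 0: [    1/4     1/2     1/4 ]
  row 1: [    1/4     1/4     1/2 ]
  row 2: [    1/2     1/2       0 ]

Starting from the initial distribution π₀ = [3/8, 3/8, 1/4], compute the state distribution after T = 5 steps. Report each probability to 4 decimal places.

t=0: π = [0.3750, 0.3750, 0.2500]
t=1: π = [0.3125, 0.4063, 0.2813]
t=2: π = [0.3203, 0.3984, 0.2813]
t=3: π = [0.3203, 0.4004, 0.2793]
t=4: π = [0.3198, 0.3999, 0.2803]
t=5: π = [0.3201, 0.4000, 0.2799]

π = [0.3201, 0.4000, 0.2799]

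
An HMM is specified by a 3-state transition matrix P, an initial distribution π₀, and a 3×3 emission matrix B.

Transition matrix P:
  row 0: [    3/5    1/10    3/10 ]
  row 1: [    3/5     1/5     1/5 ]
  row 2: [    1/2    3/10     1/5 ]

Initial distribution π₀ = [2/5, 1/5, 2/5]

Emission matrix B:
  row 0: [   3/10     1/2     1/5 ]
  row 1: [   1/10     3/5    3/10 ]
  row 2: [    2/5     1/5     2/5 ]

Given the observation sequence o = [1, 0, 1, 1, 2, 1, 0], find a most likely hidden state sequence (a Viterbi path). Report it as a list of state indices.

path = [0, 0, 0, 0, 0, 0, 0]

t=0: δ = [2.000e-01, 1.200e-01, 8.000e-02]  (obs o_0=1)
t=1: δ = [3.600e-02, 2.400e-03, 2.400e-02]  ψ = [0, 1, 0]  (obs o_1=0)
t=2: δ = [1.080e-02, 4.320e-03, 2.160e-03]  ψ = [0, 2, 0]  (obs o_2=1)
t=3: δ = [3.240e-03, 6.480e-04, 6.480e-04]  ψ = [0, 0, 0]  (obs o_3=1)
t=4: δ = [3.888e-04, 9.720e-05, 3.888e-04]  ψ = [0, 0, 0]  (obs o_4=2)
t=5: δ = [1.166e-04, 6.998e-05, 2.333e-05]  ψ = [0, 2, 0]  (obs o_5=1)
t=6: δ = [2.100e-05, 1.400e-06, 1.400e-05]  ψ = [0, 1, 0]  (obs o_6=0)
backtrack: best end state = 0; path = [0, 0, 0, 0, 0, 0, 0]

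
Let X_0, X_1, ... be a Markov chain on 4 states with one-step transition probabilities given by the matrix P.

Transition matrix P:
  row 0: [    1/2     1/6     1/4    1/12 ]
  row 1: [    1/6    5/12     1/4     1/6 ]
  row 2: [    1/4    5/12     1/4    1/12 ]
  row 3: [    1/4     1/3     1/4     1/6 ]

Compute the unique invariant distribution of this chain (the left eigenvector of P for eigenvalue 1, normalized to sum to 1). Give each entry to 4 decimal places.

Balance equations π_j = Σ_i π_i·P[i][j]:
  π_0 = 1/2·π_0 + 1/6·π_1 + 1/4·π_2 + 1/4·π_3
  π_1 = 1/6·π_0 + 5/12·π_1 + 5/12·π_2 + 1/3·π_3
  π_2 = 1/4·π_0 + 1/4·π_1 + 1/4·π_2 + 1/4·π_3
  normalize: π_0 + π_1 + π_2 + π_3 = 1
Solving the linear system gives exactly π = [115/388, 129/388, 1/4, 47/388].

π = [0.2964, 0.3325, 0.2500, 0.1211]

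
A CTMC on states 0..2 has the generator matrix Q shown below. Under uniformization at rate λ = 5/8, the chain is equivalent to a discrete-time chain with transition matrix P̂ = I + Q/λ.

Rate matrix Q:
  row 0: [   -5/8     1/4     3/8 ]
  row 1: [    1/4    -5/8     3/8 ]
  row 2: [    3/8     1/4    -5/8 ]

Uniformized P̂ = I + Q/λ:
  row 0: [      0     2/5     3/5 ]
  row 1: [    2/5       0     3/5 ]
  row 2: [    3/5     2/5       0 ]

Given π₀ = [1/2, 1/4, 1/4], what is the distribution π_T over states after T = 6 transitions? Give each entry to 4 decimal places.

t=0: π = [0.5000, 0.2500, 0.2500]
t=1: π = [0.2500, 0.3000, 0.4500]
t=2: π = [0.3900, 0.2800, 0.3300]
t=3: π = [0.3100, 0.2880, 0.4020]
t=4: π = [0.3564, 0.2848, 0.3588]
t=5: π = [0.3292, 0.2861, 0.3847]
t=6: π = [0.3453, 0.2856, 0.3692]

π = [0.3453, 0.2856, 0.3692]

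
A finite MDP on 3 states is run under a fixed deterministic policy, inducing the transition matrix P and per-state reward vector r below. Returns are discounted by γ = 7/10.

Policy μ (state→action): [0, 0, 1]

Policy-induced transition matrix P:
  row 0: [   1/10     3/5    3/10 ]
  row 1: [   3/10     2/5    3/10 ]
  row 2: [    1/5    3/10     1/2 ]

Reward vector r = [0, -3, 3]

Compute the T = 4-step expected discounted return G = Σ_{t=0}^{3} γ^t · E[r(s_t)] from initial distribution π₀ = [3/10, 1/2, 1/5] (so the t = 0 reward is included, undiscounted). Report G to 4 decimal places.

G = -1.2067

t=0: π = [0.3000, 0.5000, 0.2000], E[r] = -0.9000, γ^t·E[r] = -0.900000, running G = -0.900000
t=1: π = [0.2200, 0.4400, 0.3400], E[r] = -0.3000, γ^t·E[r] = -0.210000, running G = -1.110000
t=2: π = [0.2220, 0.4100, 0.3680], E[r] = -0.1260, γ^t·E[r] = -0.061740, running G = -1.171740
t=3: π = [0.2188, 0.4076, 0.3736], E[r] = -0.1020, γ^t·E[r] = -0.034986, running G = -1.206726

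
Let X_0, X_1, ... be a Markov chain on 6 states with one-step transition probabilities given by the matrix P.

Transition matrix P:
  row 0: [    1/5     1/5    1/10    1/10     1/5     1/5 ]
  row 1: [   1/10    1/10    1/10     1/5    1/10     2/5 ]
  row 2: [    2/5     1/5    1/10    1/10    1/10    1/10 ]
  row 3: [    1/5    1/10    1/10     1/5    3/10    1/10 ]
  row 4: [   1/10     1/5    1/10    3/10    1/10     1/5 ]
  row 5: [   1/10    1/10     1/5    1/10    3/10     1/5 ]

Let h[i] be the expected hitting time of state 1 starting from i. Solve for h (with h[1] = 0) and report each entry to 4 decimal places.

First-step conditioning: h[1] = 0; for i ≠ 1, h[i] = 1 + Σ_k P[i][k]·h[k].
  h[0] = 1 + 1/5·h[0] + 1/10·h[2] + 1/10·h[3] + 1/5·h[4] + 1/5·h[5]
  h[2] = 1 + 2/5·h[0] + 1/10·h[2] + 1/10·h[3] + 1/10·h[4] + 1/10·h[5]
  h[3] = 1 + 1/5·h[0] + 1/10·h[2] + 1/5·h[3] + 3/10·h[4] + 1/10·h[5]
  h[4] = 1 + 1/10·h[0] + 1/10·h[2] + 3/10·h[3] + 1/10·h[4] + 1/5·h[5]
  h[5] = 1 + 1/10·h[0] + 1/5·h[2] + 1/10·h[3] + 3/10·h[4] + 1/5·h[5]
Solving the 5×5 linear system over states ≠ 1 gives exactly h = [3775/631, 0, 3730/631, 4160/631, 3845/631, 4155/631] (h[1] = 0 is the target).

h = [5.9826, 0.0000, 5.9113, 6.5927, 6.0935, 6.5848]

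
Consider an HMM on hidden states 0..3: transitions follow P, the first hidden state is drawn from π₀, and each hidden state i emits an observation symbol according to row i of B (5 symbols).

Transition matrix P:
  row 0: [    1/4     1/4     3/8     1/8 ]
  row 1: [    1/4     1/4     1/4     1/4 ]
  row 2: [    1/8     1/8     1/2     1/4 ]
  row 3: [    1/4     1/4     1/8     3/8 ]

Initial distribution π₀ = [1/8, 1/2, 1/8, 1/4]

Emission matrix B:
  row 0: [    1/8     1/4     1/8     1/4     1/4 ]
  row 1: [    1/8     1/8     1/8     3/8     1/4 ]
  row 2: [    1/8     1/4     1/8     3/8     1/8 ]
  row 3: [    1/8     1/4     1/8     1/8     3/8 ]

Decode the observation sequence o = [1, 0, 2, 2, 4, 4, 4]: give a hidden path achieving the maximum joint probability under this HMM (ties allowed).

t=0: δ = [3.125e-02, 6.250e-02, 3.125e-02, 6.250e-02]  (obs o_0=1)
t=1: δ = [1.953e-03, 1.953e-03, 1.953e-03, 2.930e-03]  ψ = [1, 1, 1, 3]  (obs o_1=0)
t=2: δ = [9.155e-05, 9.155e-05, 1.221e-04, 1.373e-04]  ψ = [3, 3, 2, 3]  (obs o_2=2)
t=3: δ = [4.292e-06, 4.292e-06, 7.629e-06, 6.437e-06]  ψ = [3, 3, 2, 3]  (obs o_3=2)
t=4: δ = [4.023e-07, 4.023e-07, 4.768e-07, 9.052e-07]  ψ = [3, 3, 2, 3]  (obs o_4=4)
t=5: δ = [5.658e-08, 5.658e-08, 2.980e-08, 1.273e-07]  ψ = [3, 3, 2, 3]  (obs o_5=4)
t=6: δ = [7.956e-09, 7.956e-09, 2.652e-09, 1.790e-08]  ψ = [3, 3, 0, 3]  (obs o_6=4)
backtrack: best end state = 3; path = [3, 3, 3, 3, 3, 3, 3]

path = [3, 3, 3, 3, 3, 3, 3]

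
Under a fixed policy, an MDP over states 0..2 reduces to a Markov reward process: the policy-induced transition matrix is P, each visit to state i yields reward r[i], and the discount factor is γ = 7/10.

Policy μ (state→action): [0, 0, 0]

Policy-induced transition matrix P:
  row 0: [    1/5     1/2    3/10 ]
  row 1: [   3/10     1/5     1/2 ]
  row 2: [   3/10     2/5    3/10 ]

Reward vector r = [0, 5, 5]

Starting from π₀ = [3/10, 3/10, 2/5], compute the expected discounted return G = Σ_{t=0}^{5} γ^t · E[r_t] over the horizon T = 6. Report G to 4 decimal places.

t=0: π = [0.3000, 0.3000, 0.4000], E[r] = 3.5000, γ^t·E[r] = 3.500000, running G = 3.500000
t=1: π = [0.2700, 0.3700, 0.3600], E[r] = 3.6500, γ^t·E[r] = 2.555000, running G = 6.055000
t=2: π = [0.2730, 0.3530, 0.3740], E[r] = 3.6350, γ^t·E[r] = 1.781150, running G = 7.836150
t=3: π = [0.2727, 0.3567, 0.3706], E[r] = 3.6365, γ^t·E[r] = 1.247320, running G = 9.083470
t=4: π = [0.2727, 0.3559, 0.3713], E[r] = 3.6364, γ^t·E[r] = 0.873088, running G = 9.956557
t=5: π = [0.2727, 0.3561, 0.3712], E[r] = 3.6364, γ^t·E[r] = 0.611164, running G = 10.567721

G = 10.5677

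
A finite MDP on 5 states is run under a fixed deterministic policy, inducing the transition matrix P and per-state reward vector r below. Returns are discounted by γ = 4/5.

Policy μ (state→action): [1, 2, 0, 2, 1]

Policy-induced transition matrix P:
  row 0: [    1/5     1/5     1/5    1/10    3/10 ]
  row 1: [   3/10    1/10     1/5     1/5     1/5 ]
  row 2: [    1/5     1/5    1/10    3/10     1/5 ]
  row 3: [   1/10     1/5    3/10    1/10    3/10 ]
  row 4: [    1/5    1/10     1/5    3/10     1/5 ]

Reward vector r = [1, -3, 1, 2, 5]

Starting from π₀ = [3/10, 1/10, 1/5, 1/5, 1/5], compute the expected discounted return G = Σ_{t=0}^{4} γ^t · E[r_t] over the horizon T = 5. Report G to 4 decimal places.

t=0: π = [0.3000, 0.1000, 0.2000, 0.2000, 0.2000], E[r] = 1.6000, γ^t·E[r] = 1.600000, running G = 1.600000
t=1: π = [0.1900, 0.1700, 0.2000, 0.1900, 0.2500], E[r] = 1.5100, γ^t·E[r] = 1.208000, running G = 2.808000
t=2: π = [0.1980, 0.1580, 0.1990, 0.2070, 0.2380], E[r] = 1.5270, γ^t·E[r] = 0.977280, running G = 3.785280
t=3: π = [0.1951, 0.1604, 0.2008, 0.2032, 0.2405], E[r] = 1.5236, γ^t·E[r] = 0.780083, running G = 4.565363
t=4: π = [0.1957, 0.1599, 0.2002, 0.2043, 0.2398], E[r] = 1.5240, γ^t·E[r] = 0.624222, running G = 5.189585

G = 5.1896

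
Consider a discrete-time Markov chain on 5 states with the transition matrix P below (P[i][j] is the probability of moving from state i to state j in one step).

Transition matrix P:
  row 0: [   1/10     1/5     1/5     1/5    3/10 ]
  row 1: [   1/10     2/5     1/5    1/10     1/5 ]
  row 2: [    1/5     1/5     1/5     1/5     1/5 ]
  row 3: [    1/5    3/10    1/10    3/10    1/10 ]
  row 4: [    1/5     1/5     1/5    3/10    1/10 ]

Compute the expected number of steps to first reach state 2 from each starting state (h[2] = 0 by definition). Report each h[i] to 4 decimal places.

First-step conditioning: h[2] = 0; for i ≠ 2, h[i] = 1 + Σ_k P[i][k]·h[k].
  h[0] = 1 + 1/10·h[0] + 1/5·h[1] + 1/5·h[3] + 3/10·h[4]
  h[1] = 1 + 1/10·h[0] + 2/5·h[1] + 1/10·h[3] + 1/5·h[4]
  h[3] = 1 + 1/5·h[0] + 3/10·h[1] + 3/10·h[3] + 1/10·h[4]
  h[4] = 1 + 1/5·h[0] + 1/5·h[1] + 3/10·h[3] + 1/10·h[4]
Solving the 4×4 linear system over states ≠ 2 gives exactly h = [235/42, 2200/399, 0, 4945/798, 4505/798] (h[2] = 0 is the target).

h = [5.5952, 5.5138, 0.0000, 6.1967, 5.6454]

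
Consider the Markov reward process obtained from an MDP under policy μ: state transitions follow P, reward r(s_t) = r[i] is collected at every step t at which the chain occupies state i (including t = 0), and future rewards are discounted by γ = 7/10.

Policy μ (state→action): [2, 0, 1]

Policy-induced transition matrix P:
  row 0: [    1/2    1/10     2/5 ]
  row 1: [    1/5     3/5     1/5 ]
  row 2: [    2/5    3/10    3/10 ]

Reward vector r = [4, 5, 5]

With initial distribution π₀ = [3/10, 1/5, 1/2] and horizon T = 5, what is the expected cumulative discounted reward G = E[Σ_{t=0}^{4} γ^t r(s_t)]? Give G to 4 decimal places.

t=0: π = [0.3000, 0.2000, 0.5000], E[r] = 4.7000, γ^t·E[r] = 4.700000, running G = 4.700000
t=1: π = [0.3900, 0.3000, 0.3100], E[r] = 4.6100, γ^t·E[r] = 3.227000, running G = 7.927000
t=2: π = [0.3790, 0.3120, 0.3090], E[r] = 4.6210, γ^t·E[r] = 2.264290, running G = 10.191290
t=3: π = [0.3755, 0.3178, 0.3067], E[r] = 4.6245, γ^t·E[r] = 1.586204, running G = 11.777494
t=4: π = [0.3740, 0.3202, 0.3058], E[r] = 4.6260, γ^t·E[r] = 1.110705, running G = 12.888199

G = 12.8882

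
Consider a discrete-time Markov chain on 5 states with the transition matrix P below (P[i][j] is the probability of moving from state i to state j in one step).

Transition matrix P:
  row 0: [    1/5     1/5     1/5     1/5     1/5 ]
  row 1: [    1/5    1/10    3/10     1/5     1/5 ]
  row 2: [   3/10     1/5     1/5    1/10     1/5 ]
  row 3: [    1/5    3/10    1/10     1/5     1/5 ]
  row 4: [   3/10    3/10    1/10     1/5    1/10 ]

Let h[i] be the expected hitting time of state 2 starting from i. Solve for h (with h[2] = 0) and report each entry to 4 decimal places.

First-step conditioning: h[2] = 0; for i ≠ 2, h[i] = 1 + Σ_k P[i][k]·h[k].
  h[0] = 1 + 1/5·h[0] + 1/5·h[1] + 1/5·h[3] + 1/5·h[4]
  h[1] = 1 + 1/5·h[0] + 1/10·h[1] + 1/5·h[3] + 1/5·h[4]
  h[3] = 1 + 1/5·h[0] + 3/10·h[1] + 1/5·h[3] + 1/5·h[4]
  h[4] = 1 + 3/10·h[0] + 3/10·h[1] + 1/5·h[3] + 1/10·h[4]
Solving the 4×4 linear system over states ≠ 2 gives exactly h = [605/111, 550/111, 0, 220/37, 655/111] (h[2] = 0 is the target).

h = [5.4505, 4.9550, 0.0000, 5.9459, 5.9009]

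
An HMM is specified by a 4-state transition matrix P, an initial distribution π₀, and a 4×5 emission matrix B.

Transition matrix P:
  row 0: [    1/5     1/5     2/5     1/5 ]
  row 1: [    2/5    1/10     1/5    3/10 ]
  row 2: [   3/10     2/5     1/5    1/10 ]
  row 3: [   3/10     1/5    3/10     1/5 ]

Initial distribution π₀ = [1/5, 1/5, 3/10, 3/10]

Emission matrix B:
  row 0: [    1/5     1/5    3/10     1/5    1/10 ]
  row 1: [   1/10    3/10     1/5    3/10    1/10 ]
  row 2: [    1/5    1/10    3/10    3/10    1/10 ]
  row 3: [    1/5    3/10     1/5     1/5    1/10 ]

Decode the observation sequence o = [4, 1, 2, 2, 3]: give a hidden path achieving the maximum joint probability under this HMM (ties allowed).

path = [2, 1, 0, 2, 1]

t=0: δ = [2.000e-02, 2.000e-02, 3.000e-02, 3.000e-02]  (obs o_0=4)
t=1: δ = [1.800e-03, 3.600e-03, 9.000e-04, 1.800e-03]  ψ = [2, 2, 3, 1]  (obs o_1=1)
t=2: δ = [4.320e-04, 7.200e-05, 2.160e-04, 2.160e-04]  ψ = [1, 0, 0, 1]  (obs o_2=2)
t=3: δ = [2.592e-05, 1.728e-05, 5.184e-05, 1.728e-05]  ψ = [0, 0, 0, 0]  (obs o_3=2)
t=4: δ = [3.110e-06, 6.221e-06, 3.110e-06, 1.037e-06]  ψ = [2, 2, 0, 0]  (obs o_4=3)
backtrack: best end state = 1; path = [2, 1, 0, 2, 1]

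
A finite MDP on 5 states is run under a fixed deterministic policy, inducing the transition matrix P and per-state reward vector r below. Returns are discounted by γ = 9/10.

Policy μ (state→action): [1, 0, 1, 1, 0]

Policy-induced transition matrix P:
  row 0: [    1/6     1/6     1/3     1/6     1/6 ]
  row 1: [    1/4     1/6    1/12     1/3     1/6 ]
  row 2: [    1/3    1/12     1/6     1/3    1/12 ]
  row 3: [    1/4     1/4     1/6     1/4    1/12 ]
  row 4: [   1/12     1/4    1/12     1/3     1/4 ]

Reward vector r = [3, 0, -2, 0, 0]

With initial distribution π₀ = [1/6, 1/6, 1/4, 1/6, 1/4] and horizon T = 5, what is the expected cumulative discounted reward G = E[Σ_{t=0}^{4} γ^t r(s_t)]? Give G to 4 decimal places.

t=0: π = [0.1667, 0.1667, 0.2500, 0.1667, 0.2500], E[r] = 0.0000, γ^t·E[r] = 0.000000, running G = 0.000000
t=1: π = [0.2153, 0.1806, 0.1597, 0.2917, 0.1528], E[r] = 0.3264, γ^t·E[r] = 0.293750, running G = 0.293750
t=2: π = [0.2199, 0.1904, 0.1748, 0.2731, 0.1418], E[r] = 0.3102, γ^t·E[r] = 0.251250, running G = 0.545000
t=3: π = [0.2226, 0.1867, 0.1756, 0.2739, 0.1412], E[r] = 0.3166, γ^t·E[r] = 0.230766, running G = 0.775766
t=4: π = [0.2226, 0.1866, 0.1764, 0.2734, 0.1410], E[r] = 0.3148, γ^t·E[r] = 0.206529, running G = 0.982295

G = 0.9823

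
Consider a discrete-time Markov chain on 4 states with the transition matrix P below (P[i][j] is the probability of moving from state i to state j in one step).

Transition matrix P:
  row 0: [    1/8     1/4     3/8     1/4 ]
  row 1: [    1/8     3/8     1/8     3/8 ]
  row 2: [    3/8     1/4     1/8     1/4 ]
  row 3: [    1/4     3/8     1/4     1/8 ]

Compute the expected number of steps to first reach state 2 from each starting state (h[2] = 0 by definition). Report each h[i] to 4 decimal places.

First-step conditioning: h[2] = 0; for i ≠ 2, h[i] = 1 + Σ_k P[i][k]·h[k].
  h[0] = 1 + 1/8·h[0] + 1/4·h[1] + 1/4·h[3]
  h[1] = 1 + 1/8·h[0] + 3/8·h[1] + 3/8·h[3]
  h[3] = 1 + 1/4·h[0] + 3/8·h[1] + 1/8·h[3]
Solving the 3×3 linear system over states ≠ 2 gives exactly h = [248/65, 324/65, 0, 284/65] (h[2] = 0 is the target).

h = [3.8154, 4.9846, 0.0000, 4.3692]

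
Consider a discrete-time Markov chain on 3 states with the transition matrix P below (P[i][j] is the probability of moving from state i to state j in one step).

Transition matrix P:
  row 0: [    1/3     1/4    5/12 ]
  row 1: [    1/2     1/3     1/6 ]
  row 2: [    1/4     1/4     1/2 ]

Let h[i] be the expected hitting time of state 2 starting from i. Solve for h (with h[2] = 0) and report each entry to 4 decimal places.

First-step conditioning: h[2] = 0; for i ≠ 2, h[i] = 1 + Σ_k P[i][k]·h[k].
  h[0] = 1 + 1/3·h[0] + 1/4·h[1]
  h[1] = 1 + 1/2·h[0] + 1/3·h[1]
Solving the 2×2 linear system over states ≠ 2 gives exactly h = [66/23, 84/23, 0] (h[2] = 0 is the target).

h = [2.8696, 3.6522, 0.0000]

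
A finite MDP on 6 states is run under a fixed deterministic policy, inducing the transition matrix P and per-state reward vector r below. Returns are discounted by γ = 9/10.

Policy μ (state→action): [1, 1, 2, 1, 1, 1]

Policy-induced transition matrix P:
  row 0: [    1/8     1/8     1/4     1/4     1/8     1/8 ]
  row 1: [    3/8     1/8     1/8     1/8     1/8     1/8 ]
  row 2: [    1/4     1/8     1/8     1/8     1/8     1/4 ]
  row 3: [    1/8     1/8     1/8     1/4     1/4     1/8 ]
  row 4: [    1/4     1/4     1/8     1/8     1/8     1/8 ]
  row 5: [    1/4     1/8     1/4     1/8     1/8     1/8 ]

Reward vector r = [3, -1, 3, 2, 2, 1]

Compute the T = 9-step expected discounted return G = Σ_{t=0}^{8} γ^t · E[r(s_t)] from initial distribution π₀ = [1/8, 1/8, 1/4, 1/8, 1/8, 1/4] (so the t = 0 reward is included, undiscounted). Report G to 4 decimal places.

G = 11.0616

t=0: π = [0.1250, 0.1250, 0.2500, 0.1250, 0.1250, 0.2500], E[r] = 1.7500, γ^t·E[r] = 1.750000, running G = 1.750000
t=1: π = [0.2344, 0.1406, 0.1719, 0.1563, 0.1406, 0.1563], E[r] = 1.8281, γ^t·E[r] = 1.645313, running G = 3.395313
t=2: π = [0.2188, 0.1426, 0.1738, 0.1738, 0.1445, 0.1465], E[r] = 1.8184, γ^t·E[r] = 1.472871, running G = 4.868184
t=3: π = [0.2188, 0.1431, 0.1707, 0.1741, 0.1467, 0.1467], E[r] = 1.8135, γ^t·E[r] = 1.322024, running G = 6.190208
t=4: π = [0.2188, 0.1433, 0.1707, 0.1741, 0.1468, 0.1463], E[r] = 1.8131, γ^t·E[r] = 1.189582, running G = 7.379790
t=5: π = [0.2188, 0.1433, 0.1706, 0.1741, 0.1468, 0.1463], E[r] = 1.8131, γ^t·E[r] = 1.070603, running G = 8.450393
t=6: π = [0.2188, 0.1433, 0.1706, 0.1741, 0.1468, 0.1463], E[r] = 1.8131, γ^t·E[r] = 0.963545, running G = 9.413938
t=7: π = [0.2188, 0.1433, 0.1706, 0.1741, 0.1468, 0.1463], E[r] = 1.8131, γ^t·E[r] = 0.867190, running G = 10.281128
t=8: π = [0.2188, 0.1433, 0.1706, 0.1741, 0.1468, 0.1463], E[r] = 1.8131, γ^t·E[r] = 0.780471, running G = 11.061599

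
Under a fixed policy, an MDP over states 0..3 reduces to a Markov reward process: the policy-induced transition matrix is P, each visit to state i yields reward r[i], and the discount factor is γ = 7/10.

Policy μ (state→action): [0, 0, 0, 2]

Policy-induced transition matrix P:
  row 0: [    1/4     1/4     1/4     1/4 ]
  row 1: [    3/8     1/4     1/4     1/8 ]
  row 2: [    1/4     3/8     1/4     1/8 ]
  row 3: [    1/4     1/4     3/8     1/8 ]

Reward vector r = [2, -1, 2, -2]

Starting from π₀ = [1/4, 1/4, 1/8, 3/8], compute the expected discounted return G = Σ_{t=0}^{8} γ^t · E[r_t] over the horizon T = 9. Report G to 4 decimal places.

t=0: π = [0.2500, 0.2500, 0.1250, 0.3750], E[r] = -0.2500, γ^t·E[r] = -0.250000, running G = -0.250000
t=1: π = [0.2813, 0.2656, 0.2969, 0.1563], E[r] = 0.5781, γ^t·E[r] = 0.404688, running G = 0.154688
t=2: π = [0.2832, 0.2871, 0.2695, 0.1602], E[r] = 0.4980, γ^t·E[r] = 0.244043, running G = 0.398730
t=3: π = [0.2859, 0.2837, 0.2700, 0.1604], E[r] = 0.5073, γ^t·E[r] = 0.174012, running G = 0.572743
t=4: π = [0.2855, 0.2838, 0.2701, 0.1607], E[r] = 0.5058, γ^t·E[r] = 0.121442, running G = 0.694185
t=5: π = [0.2855, 0.2838, 0.2701, 0.1607], E[r] = 0.5060, γ^t·E[r] = 0.085044, running G = 0.779228
t=6: π = [0.2855, 0.2838, 0.2701, 0.1607], E[r] = 0.5060, γ^t·E[r] = 0.059528, running G = 0.838757
t=7: π = [0.2855, 0.2838, 0.2701, 0.1607], E[r] = 0.5060, γ^t·E[r] = 0.041670, running G = 0.880426
t=8: π = [0.2855, 0.2838, 0.2701, 0.1607], E[r] = 0.5060, γ^t·E[r] = 0.029169, running G = 0.909595

G = 0.9096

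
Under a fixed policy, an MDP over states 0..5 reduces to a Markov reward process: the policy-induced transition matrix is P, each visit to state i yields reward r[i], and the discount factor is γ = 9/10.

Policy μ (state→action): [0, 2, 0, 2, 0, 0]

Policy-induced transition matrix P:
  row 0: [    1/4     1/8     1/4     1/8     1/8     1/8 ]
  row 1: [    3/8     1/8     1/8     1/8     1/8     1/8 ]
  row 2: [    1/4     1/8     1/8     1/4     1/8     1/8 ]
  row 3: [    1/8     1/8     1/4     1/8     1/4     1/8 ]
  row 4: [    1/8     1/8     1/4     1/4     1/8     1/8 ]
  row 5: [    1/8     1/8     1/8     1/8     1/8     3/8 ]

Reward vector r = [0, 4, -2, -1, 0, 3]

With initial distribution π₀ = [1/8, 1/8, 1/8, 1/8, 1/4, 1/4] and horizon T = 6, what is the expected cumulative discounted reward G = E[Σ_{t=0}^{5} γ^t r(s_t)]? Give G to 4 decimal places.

G = 2.6238

t=0: π = [0.1250, 0.1250, 0.1250, 0.1250, 0.2500, 0.2500], E[r] = 0.8750, γ^t·E[r] = 0.875000, running G = 0.875000
t=1: π = [0.1875, 0.1250, 0.1875, 0.1719, 0.1406, 0.1875], E[r] = 0.5156, γ^t·E[r] = 0.464063, running G = 1.339063
t=2: π = [0.2031, 0.1250, 0.1875, 0.1660, 0.1465, 0.1719], E[r] = 0.4746, γ^t·E[r] = 0.384434, running G = 1.723496
t=3: π = [0.2051, 0.1250, 0.1895, 0.1667, 0.1458, 0.1680], E[r] = 0.4583, γ^t·E[r] = 0.334066, running G = 2.057562
t=4: π = [0.2056, 0.1250, 0.1897, 0.1669, 0.1458, 0.1670], E[r] = 0.4547, γ^t·E[r] = 0.298316, running G = 2.355878
t=5: π = [0.2057, 0.1250, 0.1898, 0.1669, 0.1459, 0.1667], E[r] = 0.4537, γ^t·E[r] = 0.267919, running G = 2.623798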